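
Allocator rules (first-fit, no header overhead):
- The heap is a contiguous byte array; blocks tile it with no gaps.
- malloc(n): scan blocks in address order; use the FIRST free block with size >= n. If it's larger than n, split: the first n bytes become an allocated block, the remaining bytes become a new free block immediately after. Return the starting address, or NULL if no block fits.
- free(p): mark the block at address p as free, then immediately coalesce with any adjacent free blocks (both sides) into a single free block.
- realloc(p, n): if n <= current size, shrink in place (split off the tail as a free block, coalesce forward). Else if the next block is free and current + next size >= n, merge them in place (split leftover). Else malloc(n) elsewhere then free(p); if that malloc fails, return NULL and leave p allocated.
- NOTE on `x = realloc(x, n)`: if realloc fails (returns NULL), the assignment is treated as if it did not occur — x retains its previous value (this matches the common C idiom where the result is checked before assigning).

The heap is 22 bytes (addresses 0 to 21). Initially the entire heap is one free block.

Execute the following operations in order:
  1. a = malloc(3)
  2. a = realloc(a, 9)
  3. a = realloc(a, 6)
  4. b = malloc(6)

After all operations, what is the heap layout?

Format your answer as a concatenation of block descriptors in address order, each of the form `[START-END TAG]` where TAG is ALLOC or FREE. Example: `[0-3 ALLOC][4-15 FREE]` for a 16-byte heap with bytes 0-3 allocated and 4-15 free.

Answer: [0-5 ALLOC][6-11 ALLOC][12-21 FREE]

Derivation:
Op 1: a = malloc(3) -> a = 0; heap: [0-2 ALLOC][3-21 FREE]
Op 2: a = realloc(a, 9) -> a = 0; heap: [0-8 ALLOC][9-21 FREE]
Op 3: a = realloc(a, 6) -> a = 0; heap: [0-5 ALLOC][6-21 FREE]
Op 4: b = malloc(6) -> b = 6; heap: [0-5 ALLOC][6-11 ALLOC][12-21 FREE]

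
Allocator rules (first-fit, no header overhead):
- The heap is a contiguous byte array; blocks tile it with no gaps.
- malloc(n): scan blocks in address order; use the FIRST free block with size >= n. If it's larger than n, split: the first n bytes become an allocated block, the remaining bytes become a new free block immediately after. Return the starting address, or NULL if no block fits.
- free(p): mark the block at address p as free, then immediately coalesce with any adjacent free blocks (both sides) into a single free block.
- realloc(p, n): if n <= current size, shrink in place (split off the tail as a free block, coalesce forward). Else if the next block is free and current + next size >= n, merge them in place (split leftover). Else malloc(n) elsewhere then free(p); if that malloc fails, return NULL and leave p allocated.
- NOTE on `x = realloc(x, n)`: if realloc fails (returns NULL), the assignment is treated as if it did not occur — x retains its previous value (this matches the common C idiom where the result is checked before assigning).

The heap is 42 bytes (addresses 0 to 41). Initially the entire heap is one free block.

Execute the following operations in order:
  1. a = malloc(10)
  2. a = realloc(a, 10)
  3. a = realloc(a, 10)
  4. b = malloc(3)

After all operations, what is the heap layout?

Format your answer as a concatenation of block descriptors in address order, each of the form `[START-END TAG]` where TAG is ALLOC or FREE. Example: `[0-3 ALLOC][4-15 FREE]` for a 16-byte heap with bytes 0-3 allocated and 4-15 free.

Answer: [0-9 ALLOC][10-12 ALLOC][13-41 FREE]

Derivation:
Op 1: a = malloc(10) -> a = 0; heap: [0-9 ALLOC][10-41 FREE]
Op 2: a = realloc(a, 10) -> a = 0; heap: [0-9 ALLOC][10-41 FREE]
Op 3: a = realloc(a, 10) -> a = 0; heap: [0-9 ALLOC][10-41 FREE]
Op 4: b = malloc(3) -> b = 10; heap: [0-9 ALLOC][10-12 ALLOC][13-41 FREE]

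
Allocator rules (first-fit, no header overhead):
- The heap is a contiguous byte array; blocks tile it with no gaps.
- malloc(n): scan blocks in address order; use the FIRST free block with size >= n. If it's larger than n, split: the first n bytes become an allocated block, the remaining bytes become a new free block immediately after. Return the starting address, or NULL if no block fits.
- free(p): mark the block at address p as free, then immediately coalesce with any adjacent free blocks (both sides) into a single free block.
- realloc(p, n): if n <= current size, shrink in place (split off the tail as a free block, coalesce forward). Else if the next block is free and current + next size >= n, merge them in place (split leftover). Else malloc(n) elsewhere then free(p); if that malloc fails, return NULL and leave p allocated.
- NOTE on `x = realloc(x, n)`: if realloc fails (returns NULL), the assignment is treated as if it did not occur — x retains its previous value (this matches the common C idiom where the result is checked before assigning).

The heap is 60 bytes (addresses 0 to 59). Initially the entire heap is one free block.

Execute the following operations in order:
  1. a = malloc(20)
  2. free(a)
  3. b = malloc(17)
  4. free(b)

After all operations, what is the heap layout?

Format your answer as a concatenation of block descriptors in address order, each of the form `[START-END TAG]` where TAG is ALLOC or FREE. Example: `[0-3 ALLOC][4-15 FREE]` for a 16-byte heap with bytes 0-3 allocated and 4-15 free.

Op 1: a = malloc(20) -> a = 0; heap: [0-19 ALLOC][20-59 FREE]
Op 2: free(a) -> (freed a); heap: [0-59 FREE]
Op 3: b = malloc(17) -> b = 0; heap: [0-16 ALLOC][17-59 FREE]
Op 4: free(b) -> (freed b); heap: [0-59 FREE]

Answer: [0-59 FREE]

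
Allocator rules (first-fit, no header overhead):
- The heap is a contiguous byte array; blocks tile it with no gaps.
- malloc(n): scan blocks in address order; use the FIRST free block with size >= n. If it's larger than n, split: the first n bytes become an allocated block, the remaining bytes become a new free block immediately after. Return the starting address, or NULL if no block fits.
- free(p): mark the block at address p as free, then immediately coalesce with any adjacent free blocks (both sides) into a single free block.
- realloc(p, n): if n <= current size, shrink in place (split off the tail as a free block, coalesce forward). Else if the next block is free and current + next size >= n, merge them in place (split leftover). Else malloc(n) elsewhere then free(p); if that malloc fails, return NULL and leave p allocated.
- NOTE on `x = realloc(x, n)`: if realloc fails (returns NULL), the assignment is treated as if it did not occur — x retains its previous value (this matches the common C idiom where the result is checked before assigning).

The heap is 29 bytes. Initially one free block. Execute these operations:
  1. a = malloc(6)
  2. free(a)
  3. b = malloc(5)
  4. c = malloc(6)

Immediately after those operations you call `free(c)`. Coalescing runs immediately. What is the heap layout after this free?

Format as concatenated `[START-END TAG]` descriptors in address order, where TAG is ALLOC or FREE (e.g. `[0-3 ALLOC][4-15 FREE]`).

Answer: [0-4 ALLOC][5-28 FREE]

Derivation:
Op 1: a = malloc(6) -> a = 0; heap: [0-5 ALLOC][6-28 FREE]
Op 2: free(a) -> (freed a); heap: [0-28 FREE]
Op 3: b = malloc(5) -> b = 0; heap: [0-4 ALLOC][5-28 FREE]
Op 4: c = malloc(6) -> c = 5; heap: [0-4 ALLOC][5-10 ALLOC][11-28 FREE]
free(c): c = 5 -> block [5-10 ALLOC]; mark free, coalesce with adjacent free neighbors -> [0-4 ALLOC][5-28 FREE]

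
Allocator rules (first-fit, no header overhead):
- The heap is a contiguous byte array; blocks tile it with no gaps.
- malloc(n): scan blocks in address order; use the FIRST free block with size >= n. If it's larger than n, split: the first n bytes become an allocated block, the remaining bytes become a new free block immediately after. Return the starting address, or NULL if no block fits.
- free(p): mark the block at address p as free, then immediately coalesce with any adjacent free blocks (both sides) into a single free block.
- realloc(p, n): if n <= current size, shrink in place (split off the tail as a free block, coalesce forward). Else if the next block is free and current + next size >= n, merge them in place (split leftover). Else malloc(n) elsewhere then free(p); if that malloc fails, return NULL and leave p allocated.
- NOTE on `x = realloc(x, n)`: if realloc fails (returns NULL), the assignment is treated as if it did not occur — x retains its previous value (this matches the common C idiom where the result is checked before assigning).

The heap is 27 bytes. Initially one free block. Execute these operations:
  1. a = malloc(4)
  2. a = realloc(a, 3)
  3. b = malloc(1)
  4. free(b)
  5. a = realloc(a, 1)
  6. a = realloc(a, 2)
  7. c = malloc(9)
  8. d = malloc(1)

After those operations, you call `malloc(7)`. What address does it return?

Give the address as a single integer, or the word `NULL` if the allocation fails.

Answer: 12

Derivation:
Op 1: a = malloc(4) -> a = 0; heap: [0-3 ALLOC][4-26 FREE]
Op 2: a = realloc(a, 3) -> a = 0; heap: [0-2 ALLOC][3-26 FREE]
Op 3: b = malloc(1) -> b = 3; heap: [0-2 ALLOC][3-3 ALLOC][4-26 FREE]
Op 4: free(b) -> (freed b); heap: [0-2 ALLOC][3-26 FREE]
Op 5: a = realloc(a, 1) -> a = 0; heap: [0-0 ALLOC][1-26 FREE]
Op 6: a = realloc(a, 2) -> a = 0; heap: [0-1 ALLOC][2-26 FREE]
Op 7: c = malloc(9) -> c = 2; heap: [0-1 ALLOC][2-10 ALLOC][11-26 FREE]
Op 8: d = malloc(1) -> d = 11; heap: [0-1 ALLOC][2-10 ALLOC][11-11 ALLOC][12-26 FREE]
malloc(7): first-fit scan over [0-1 ALLOC][2-10 ALLOC][11-11 ALLOC][12-26 FREE] -> 12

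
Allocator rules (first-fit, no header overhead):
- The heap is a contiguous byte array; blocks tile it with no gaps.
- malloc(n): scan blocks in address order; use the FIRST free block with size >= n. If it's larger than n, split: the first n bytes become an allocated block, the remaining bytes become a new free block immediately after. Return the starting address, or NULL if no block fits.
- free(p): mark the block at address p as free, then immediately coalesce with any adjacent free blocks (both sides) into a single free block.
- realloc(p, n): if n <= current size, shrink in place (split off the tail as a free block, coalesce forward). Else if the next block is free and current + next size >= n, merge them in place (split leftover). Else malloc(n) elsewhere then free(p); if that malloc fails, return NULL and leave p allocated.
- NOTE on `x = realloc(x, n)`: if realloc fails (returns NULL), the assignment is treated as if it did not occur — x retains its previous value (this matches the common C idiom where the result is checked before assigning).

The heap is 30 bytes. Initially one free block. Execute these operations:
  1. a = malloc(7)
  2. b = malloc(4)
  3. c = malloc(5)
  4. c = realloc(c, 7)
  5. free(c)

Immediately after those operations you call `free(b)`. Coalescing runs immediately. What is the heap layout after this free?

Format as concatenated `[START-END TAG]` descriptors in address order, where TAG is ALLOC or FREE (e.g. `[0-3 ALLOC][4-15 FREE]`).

Op 1: a = malloc(7) -> a = 0; heap: [0-6 ALLOC][7-29 FREE]
Op 2: b = malloc(4) -> b = 7; heap: [0-6 ALLOC][7-10 ALLOC][11-29 FREE]
Op 3: c = malloc(5) -> c = 11; heap: [0-6 ALLOC][7-10 ALLOC][11-15 ALLOC][16-29 FREE]
Op 4: c = realloc(c, 7) -> c = 11; heap: [0-6 ALLOC][7-10 ALLOC][11-17 ALLOC][18-29 FREE]
Op 5: free(c) -> (freed c); heap: [0-6 ALLOC][7-10 ALLOC][11-29 FREE]
free(b): b = 7 -> block [7-10 ALLOC]; mark free, coalesce with adjacent free neighbors -> [0-6 ALLOC][7-29 FREE]

Answer: [0-6 ALLOC][7-29 FREE]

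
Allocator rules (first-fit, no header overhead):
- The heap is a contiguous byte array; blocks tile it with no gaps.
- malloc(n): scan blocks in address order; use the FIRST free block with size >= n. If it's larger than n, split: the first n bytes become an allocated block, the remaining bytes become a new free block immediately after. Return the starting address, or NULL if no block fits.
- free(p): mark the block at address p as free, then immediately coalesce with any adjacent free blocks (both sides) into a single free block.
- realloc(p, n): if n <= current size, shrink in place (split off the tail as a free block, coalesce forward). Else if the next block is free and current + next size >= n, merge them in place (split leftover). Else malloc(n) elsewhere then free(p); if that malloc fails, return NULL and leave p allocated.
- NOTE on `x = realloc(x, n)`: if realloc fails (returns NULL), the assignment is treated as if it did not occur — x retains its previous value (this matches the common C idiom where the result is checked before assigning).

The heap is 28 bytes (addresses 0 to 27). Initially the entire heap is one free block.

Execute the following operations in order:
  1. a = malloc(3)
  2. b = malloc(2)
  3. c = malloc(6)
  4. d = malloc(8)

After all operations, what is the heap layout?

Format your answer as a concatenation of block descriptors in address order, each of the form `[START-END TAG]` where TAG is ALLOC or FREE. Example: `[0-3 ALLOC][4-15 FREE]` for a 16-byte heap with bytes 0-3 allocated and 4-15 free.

Answer: [0-2 ALLOC][3-4 ALLOC][5-10 ALLOC][11-18 ALLOC][19-27 FREE]

Derivation:
Op 1: a = malloc(3) -> a = 0; heap: [0-2 ALLOC][3-27 FREE]
Op 2: b = malloc(2) -> b = 3; heap: [0-2 ALLOC][3-4 ALLOC][5-27 FREE]
Op 3: c = malloc(6) -> c = 5; heap: [0-2 ALLOC][3-4 ALLOC][5-10 ALLOC][11-27 FREE]
Op 4: d = malloc(8) -> d = 11; heap: [0-2 ALLOC][3-4 ALLOC][5-10 ALLOC][11-18 ALLOC][19-27 FREE]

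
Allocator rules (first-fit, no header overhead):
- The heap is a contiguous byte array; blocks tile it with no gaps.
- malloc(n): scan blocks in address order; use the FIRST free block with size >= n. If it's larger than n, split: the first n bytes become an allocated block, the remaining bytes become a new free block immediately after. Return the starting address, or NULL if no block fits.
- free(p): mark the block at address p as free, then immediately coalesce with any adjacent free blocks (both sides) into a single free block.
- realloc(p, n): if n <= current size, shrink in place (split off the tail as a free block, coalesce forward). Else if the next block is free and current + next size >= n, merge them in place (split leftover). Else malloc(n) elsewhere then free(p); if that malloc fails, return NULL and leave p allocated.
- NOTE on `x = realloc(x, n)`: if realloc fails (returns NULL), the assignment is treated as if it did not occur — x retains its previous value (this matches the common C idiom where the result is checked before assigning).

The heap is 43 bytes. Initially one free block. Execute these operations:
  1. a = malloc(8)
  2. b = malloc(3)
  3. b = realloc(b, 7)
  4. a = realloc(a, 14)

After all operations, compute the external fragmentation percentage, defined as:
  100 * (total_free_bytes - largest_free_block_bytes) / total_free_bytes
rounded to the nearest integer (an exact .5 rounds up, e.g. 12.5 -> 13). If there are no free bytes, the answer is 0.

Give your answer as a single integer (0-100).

Answer: 36

Derivation:
Op 1: a = malloc(8) -> a = 0; heap: [0-7 ALLOC][8-42 FREE]
Op 2: b = malloc(3) -> b = 8; heap: [0-7 ALLOC][8-10 ALLOC][11-42 FREE]
Op 3: b = realloc(b, 7) -> b = 8; heap: [0-7 ALLOC][8-14 ALLOC][15-42 FREE]
Op 4: a = realloc(a, 14) -> a = 15; heap: [0-7 FREE][8-14 ALLOC][15-28 ALLOC][29-42 FREE]
Free blocks: [8 14] total_free=22 largest=14 -> 100*(22-14)/22 = 800/22 ≈ 36.364 -> rounds to 36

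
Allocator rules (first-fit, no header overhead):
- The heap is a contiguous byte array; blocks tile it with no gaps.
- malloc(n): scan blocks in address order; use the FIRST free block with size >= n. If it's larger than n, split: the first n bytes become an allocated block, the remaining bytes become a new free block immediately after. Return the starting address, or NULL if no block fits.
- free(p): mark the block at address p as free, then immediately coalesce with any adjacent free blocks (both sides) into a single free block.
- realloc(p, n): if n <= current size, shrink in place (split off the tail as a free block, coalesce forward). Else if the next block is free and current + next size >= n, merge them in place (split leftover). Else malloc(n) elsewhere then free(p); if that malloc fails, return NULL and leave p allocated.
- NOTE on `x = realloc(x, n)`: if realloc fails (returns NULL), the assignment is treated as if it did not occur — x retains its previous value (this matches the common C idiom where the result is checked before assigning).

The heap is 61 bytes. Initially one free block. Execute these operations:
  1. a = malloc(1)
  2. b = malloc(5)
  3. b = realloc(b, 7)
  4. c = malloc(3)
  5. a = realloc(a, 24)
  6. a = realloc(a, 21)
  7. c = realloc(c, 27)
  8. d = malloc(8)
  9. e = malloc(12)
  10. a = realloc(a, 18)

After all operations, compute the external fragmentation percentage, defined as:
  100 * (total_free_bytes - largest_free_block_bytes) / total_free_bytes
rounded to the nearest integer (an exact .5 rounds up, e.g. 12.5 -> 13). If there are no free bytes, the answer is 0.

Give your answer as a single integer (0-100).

Op 1: a = malloc(1) -> a = 0; heap: [0-0 ALLOC][1-60 FREE]
Op 2: b = malloc(5) -> b = 1; heap: [0-0 ALLOC][1-5 ALLOC][6-60 FREE]
Op 3: b = realloc(b, 7) -> b = 1; heap: [0-0 ALLOC][1-7 ALLOC][8-60 FREE]
Op 4: c = malloc(3) -> c = 8; heap: [0-0 ALLOC][1-7 ALLOC][8-10 ALLOC][11-60 FREE]
Op 5: a = realloc(a, 24) -> a = 11; heap: [0-0 FREE][1-7 ALLOC][8-10 ALLOC][11-34 ALLOC][35-60 FREE]
Op 6: a = realloc(a, 21) -> a = 11; heap: [0-0 FREE][1-7 ALLOC][8-10 ALLOC][11-31 ALLOC][32-60 FREE]
Op 7: c = realloc(c, 27) -> c = 32; heap: [0-0 FREE][1-7 ALLOC][8-10 FREE][11-31 ALLOC][32-58 ALLOC][59-60 FREE]
Op 8: d = malloc(8) -> d = NULL; heap: [0-0 FREE][1-7 ALLOC][8-10 FREE][11-31 ALLOC][32-58 ALLOC][59-60 FREE]
Op 9: e = malloc(12) -> e = NULL; heap: [0-0 FREE][1-7 ALLOC][8-10 FREE][11-31 ALLOC][32-58 ALLOC][59-60 FREE]
Op 10: a = realloc(a, 18) -> a = 11; heap: [0-0 FREE][1-7 ALLOC][8-10 FREE][11-28 ALLOC][29-31 FREE][32-58 ALLOC][59-60 FREE]
Free blocks: [1 3 3 2] total_free=9 largest=3 -> 100*(9-3)/9 = 600/9 ≈ 66.667 -> rounds to 67

Answer: 67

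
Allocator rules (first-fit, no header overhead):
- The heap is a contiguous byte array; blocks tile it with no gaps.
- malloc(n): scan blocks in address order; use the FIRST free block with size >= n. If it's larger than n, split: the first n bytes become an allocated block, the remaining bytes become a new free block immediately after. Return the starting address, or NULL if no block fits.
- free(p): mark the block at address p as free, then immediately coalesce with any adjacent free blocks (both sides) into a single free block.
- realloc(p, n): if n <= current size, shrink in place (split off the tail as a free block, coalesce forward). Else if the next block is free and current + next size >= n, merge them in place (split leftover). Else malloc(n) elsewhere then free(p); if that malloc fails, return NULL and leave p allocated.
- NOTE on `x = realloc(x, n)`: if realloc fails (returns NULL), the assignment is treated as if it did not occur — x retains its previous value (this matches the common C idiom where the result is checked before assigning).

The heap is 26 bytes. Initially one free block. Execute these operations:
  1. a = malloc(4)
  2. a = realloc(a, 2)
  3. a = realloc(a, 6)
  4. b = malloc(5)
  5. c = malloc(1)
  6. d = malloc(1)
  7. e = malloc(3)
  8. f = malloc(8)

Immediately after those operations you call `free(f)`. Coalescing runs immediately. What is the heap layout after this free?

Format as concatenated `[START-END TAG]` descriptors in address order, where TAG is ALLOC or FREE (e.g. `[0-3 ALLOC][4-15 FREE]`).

Op 1: a = malloc(4) -> a = 0; heap: [0-3 ALLOC][4-25 FREE]
Op 2: a = realloc(a, 2) -> a = 0; heap: [0-1 ALLOC][2-25 FREE]
Op 3: a = realloc(a, 6) -> a = 0; heap: [0-5 ALLOC][6-25 FREE]
Op 4: b = malloc(5) -> b = 6; heap: [0-5 ALLOC][6-10 ALLOC][11-25 FREE]
Op 5: c = malloc(1) -> c = 11; heap: [0-5 ALLOC][6-10 ALLOC][11-11 ALLOC][12-25 FREE]
Op 6: d = malloc(1) -> d = 12; heap: [0-5 ALLOC][6-10 ALLOC][11-11 ALLOC][12-12 ALLOC][13-25 FREE]
Op 7: e = malloc(3) -> e = 13; heap: [0-5 ALLOC][6-10 ALLOC][11-11 ALLOC][12-12 ALLOC][13-15 ALLOC][16-25 FREE]
Op 8: f = malloc(8) -> f = 16; heap: [0-5 ALLOC][6-10 ALLOC][11-11 ALLOC][12-12 ALLOC][13-15 ALLOC][16-23 ALLOC][24-25 FREE]
free(f): f = 16 -> block [16-23 ALLOC]; mark free, coalesce with adjacent free neighbors -> [0-5 ALLOC][6-10 ALLOC][11-11 ALLOC][12-12 ALLOC][13-15 ALLOC][16-25 FREE]

Answer: [0-5 ALLOC][6-10 ALLOC][11-11 ALLOC][12-12 ALLOC][13-15 ALLOC][16-25 FREE]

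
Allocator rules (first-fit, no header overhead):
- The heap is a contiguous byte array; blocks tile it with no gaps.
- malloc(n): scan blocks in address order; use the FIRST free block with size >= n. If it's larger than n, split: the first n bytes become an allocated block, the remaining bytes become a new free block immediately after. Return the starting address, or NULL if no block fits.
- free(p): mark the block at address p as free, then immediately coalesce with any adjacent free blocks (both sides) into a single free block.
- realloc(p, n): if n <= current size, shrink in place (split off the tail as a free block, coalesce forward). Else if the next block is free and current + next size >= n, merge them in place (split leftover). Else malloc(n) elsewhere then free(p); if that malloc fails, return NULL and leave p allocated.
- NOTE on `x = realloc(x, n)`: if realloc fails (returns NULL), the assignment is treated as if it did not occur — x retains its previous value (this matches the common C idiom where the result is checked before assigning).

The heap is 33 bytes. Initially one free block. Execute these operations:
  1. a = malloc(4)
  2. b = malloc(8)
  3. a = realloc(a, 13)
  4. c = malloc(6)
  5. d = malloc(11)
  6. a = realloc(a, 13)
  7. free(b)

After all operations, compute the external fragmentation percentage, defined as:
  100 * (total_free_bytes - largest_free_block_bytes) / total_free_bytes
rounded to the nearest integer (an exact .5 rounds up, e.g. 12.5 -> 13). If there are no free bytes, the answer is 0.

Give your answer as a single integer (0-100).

Op 1: a = malloc(4) -> a = 0; heap: [0-3 ALLOC][4-32 FREE]
Op 2: b = malloc(8) -> b = 4; heap: [0-3 ALLOC][4-11 ALLOC][12-32 FREE]
Op 3: a = realloc(a, 13) -> a = 12; heap: [0-3 FREE][4-11 ALLOC][12-24 ALLOC][25-32 FREE]
Op 4: c = malloc(6) -> c = 25; heap: [0-3 FREE][4-11 ALLOC][12-24 ALLOC][25-30 ALLOC][31-32 FREE]
Op 5: d = malloc(11) -> d = NULL; heap: [0-3 FREE][4-11 ALLOC][12-24 ALLOC][25-30 ALLOC][31-32 FREE]
Op 6: a = realloc(a, 13) -> a = 12; heap: [0-3 FREE][4-11 ALLOC][12-24 ALLOC][25-30 ALLOC][31-32 FREE]
Op 7: free(b) -> (freed b); heap: [0-11 FREE][12-24 ALLOC][25-30 ALLOC][31-32 FREE]
Free blocks: [12 2] total_free=14 largest=12 -> 100*(14-12)/14 = 200/14 ≈ 14.286 -> rounds to 14

Answer: 14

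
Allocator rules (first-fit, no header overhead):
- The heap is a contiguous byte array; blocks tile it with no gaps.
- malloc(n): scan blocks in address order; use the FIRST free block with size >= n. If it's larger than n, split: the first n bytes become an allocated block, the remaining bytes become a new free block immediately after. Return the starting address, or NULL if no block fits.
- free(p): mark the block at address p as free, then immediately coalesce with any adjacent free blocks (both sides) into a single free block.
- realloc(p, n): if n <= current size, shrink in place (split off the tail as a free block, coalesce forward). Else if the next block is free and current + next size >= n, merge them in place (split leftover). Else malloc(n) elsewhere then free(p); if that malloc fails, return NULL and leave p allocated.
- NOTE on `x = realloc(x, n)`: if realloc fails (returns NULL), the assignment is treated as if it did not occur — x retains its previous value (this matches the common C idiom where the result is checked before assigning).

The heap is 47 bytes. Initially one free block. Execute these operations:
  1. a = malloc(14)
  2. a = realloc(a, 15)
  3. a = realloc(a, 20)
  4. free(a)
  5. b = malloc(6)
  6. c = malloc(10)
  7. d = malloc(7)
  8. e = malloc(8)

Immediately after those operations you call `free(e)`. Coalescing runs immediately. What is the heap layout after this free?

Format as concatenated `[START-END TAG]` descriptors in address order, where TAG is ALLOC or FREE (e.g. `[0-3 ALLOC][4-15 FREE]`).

Answer: [0-5 ALLOC][6-15 ALLOC][16-22 ALLOC][23-46 FREE]

Derivation:
Op 1: a = malloc(14) -> a = 0; heap: [0-13 ALLOC][14-46 FREE]
Op 2: a = realloc(a, 15) -> a = 0; heap: [0-14 ALLOC][15-46 FREE]
Op 3: a = realloc(a, 20) -> a = 0; heap: [0-19 ALLOC][20-46 FREE]
Op 4: free(a) -> (freed a); heap: [0-46 FREE]
Op 5: b = malloc(6) -> b = 0; heap: [0-5 ALLOC][6-46 FREE]
Op 6: c = malloc(10) -> c = 6; heap: [0-5 ALLOC][6-15 ALLOC][16-46 FREE]
Op 7: d = malloc(7) -> d = 16; heap: [0-5 ALLOC][6-15 ALLOC][16-22 ALLOC][23-46 FREE]
Op 8: e = malloc(8) -> e = 23; heap: [0-5 ALLOC][6-15 ALLOC][16-22 ALLOC][23-30 ALLOC][31-46 FREE]
free(e): e = 23 -> block [23-30 ALLOC]; mark free, coalesce with adjacent free neighbors -> [0-5 ALLOC][6-15 ALLOC][16-22 ALLOC][23-46 FREE]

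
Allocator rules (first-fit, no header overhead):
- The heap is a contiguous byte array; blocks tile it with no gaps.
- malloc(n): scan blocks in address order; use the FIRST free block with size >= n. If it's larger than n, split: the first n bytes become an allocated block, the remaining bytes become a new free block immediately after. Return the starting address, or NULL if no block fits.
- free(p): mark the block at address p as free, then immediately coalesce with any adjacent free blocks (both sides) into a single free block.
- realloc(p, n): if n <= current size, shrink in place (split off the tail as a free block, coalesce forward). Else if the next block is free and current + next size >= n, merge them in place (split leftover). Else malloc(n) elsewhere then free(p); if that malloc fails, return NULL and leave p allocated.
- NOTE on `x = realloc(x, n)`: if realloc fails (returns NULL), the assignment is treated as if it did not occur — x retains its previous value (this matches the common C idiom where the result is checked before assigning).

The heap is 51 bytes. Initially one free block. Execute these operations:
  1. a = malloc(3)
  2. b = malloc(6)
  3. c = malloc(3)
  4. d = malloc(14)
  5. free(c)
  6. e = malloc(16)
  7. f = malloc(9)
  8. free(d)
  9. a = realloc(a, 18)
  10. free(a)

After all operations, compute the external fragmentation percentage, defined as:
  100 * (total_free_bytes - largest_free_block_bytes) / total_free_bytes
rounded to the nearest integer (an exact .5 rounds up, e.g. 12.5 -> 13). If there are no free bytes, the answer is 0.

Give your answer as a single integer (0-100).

Op 1: a = malloc(3) -> a = 0; heap: [0-2 ALLOC][3-50 FREE]
Op 2: b = malloc(6) -> b = 3; heap: [0-2 ALLOC][3-8 ALLOC][9-50 FREE]
Op 3: c = malloc(3) -> c = 9; heap: [0-2 ALLOC][3-8 ALLOC][9-11 ALLOC][12-50 FREE]
Op 4: d = malloc(14) -> d = 12; heap: [0-2 ALLOC][3-8 ALLOC][9-11 ALLOC][12-25 ALLOC][26-50 FREE]
Op 5: free(c) -> (freed c); heap: [0-2 ALLOC][3-8 ALLOC][9-11 FREE][12-25 ALLOC][26-50 FREE]
Op 6: e = malloc(16) -> e = 26; heap: [0-2 ALLOC][3-8 ALLOC][9-11 FREE][12-25 ALLOC][26-41 ALLOC][42-50 FREE]
Op 7: f = malloc(9) -> f = 42; heap: [0-2 ALLOC][3-8 ALLOC][9-11 FREE][12-25 ALLOC][26-41 ALLOC][42-50 ALLOC]
Op 8: free(d) -> (freed d); heap: [0-2 ALLOC][3-8 ALLOC][9-25 FREE][26-41 ALLOC][42-50 ALLOC]
Op 9: a = realloc(a, 18) -> NULL (a unchanged); heap: [0-2 ALLOC][3-8 ALLOC][9-25 FREE][26-41 ALLOC][42-50 ALLOC]
Op 10: free(a) -> (freed a); heap: [0-2 FREE][3-8 ALLOC][9-25 FREE][26-41 ALLOC][42-50 ALLOC]
Free blocks: [3 17] total_free=20 largest=17 -> 100*(20-17)/20 = 300/20 = 15

Answer: 15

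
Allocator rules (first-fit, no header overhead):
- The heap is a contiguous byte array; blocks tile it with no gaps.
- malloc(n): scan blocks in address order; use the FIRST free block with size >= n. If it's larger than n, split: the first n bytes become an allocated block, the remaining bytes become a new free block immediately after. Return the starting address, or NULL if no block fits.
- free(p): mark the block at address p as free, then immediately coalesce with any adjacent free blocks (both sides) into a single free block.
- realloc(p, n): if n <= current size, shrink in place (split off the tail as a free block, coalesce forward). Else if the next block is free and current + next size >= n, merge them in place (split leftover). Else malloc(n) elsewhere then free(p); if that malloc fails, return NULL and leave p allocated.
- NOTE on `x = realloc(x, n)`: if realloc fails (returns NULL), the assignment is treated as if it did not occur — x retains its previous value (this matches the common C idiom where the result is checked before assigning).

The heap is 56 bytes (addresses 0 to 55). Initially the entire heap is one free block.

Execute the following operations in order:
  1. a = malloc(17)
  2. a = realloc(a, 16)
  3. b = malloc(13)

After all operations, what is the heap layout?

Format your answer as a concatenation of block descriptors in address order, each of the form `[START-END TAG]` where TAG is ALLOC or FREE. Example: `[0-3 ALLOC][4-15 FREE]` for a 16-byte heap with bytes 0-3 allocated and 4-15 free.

Answer: [0-15 ALLOC][16-28 ALLOC][29-55 FREE]

Derivation:
Op 1: a = malloc(17) -> a = 0; heap: [0-16 ALLOC][17-55 FREE]
Op 2: a = realloc(a, 16) -> a = 0; heap: [0-15 ALLOC][16-55 FREE]
Op 3: b = malloc(13) -> b = 16; heap: [0-15 ALLOC][16-28 ALLOC][29-55 FREE]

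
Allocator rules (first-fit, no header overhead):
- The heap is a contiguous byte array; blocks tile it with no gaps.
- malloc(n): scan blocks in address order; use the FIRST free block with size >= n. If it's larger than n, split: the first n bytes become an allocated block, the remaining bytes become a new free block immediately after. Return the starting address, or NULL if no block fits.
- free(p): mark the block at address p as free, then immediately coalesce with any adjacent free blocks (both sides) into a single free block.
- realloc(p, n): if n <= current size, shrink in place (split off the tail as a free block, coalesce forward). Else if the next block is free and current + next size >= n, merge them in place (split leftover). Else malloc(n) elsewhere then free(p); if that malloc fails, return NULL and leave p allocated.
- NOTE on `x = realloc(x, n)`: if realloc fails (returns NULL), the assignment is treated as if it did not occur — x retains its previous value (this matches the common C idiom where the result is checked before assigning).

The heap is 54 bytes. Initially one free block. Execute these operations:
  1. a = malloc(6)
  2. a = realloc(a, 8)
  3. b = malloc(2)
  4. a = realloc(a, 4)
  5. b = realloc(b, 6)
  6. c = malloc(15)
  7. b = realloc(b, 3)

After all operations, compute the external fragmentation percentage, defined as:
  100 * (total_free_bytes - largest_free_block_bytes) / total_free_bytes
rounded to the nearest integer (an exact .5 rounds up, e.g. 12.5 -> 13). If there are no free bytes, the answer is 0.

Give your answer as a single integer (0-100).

Op 1: a = malloc(6) -> a = 0; heap: [0-5 ALLOC][6-53 FREE]
Op 2: a = realloc(a, 8) -> a = 0; heap: [0-7 ALLOC][8-53 FREE]
Op 3: b = malloc(2) -> b = 8; heap: [0-7 ALLOC][8-9 ALLOC][10-53 FREE]
Op 4: a = realloc(a, 4) -> a = 0; heap: [0-3 ALLOC][4-7 FREE][8-9 ALLOC][10-53 FREE]
Op 5: b = realloc(b, 6) -> b = 8; heap: [0-3 ALLOC][4-7 FREE][8-13 ALLOC][14-53 FREE]
Op 6: c = malloc(15) -> c = 14; heap: [0-3 ALLOC][4-7 FREE][8-13 ALLOC][14-28 ALLOC][29-53 FREE]
Op 7: b = realloc(b, 3) -> b = 8; heap: [0-3 ALLOC][4-7 FREE][8-10 ALLOC][11-13 FREE][14-28 ALLOC][29-53 FREE]
Free blocks: [4 3 25] total_free=32 largest=25 -> 100*(32-25)/32 = 700/32 = 21.875 -> rounds to 22

Answer: 22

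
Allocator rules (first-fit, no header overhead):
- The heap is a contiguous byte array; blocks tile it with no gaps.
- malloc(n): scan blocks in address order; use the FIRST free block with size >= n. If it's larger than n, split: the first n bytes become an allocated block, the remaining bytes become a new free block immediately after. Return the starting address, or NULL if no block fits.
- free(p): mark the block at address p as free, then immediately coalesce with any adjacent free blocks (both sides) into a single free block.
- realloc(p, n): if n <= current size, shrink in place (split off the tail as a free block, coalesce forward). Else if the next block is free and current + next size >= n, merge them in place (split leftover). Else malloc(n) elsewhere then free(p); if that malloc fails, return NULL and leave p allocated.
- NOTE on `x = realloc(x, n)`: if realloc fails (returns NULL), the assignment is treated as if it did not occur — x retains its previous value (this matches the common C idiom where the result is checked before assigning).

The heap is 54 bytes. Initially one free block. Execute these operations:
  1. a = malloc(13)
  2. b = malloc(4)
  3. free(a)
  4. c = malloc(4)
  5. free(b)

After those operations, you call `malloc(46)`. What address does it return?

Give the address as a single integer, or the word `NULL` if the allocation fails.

Answer: 4

Derivation:
Op 1: a = malloc(13) -> a = 0; heap: [0-12 ALLOC][13-53 FREE]
Op 2: b = malloc(4) -> b = 13; heap: [0-12 ALLOC][13-16 ALLOC][17-53 FREE]
Op 3: free(a) -> (freed a); heap: [0-12 FREE][13-16 ALLOC][17-53 FREE]
Op 4: c = malloc(4) -> c = 0; heap: [0-3 ALLOC][4-12 FREE][13-16 ALLOC][17-53 FREE]
Op 5: free(b) -> (freed b); heap: [0-3 ALLOC][4-53 FREE]
malloc(46): first-fit scan over [0-3 ALLOC][4-53 FREE] -> 4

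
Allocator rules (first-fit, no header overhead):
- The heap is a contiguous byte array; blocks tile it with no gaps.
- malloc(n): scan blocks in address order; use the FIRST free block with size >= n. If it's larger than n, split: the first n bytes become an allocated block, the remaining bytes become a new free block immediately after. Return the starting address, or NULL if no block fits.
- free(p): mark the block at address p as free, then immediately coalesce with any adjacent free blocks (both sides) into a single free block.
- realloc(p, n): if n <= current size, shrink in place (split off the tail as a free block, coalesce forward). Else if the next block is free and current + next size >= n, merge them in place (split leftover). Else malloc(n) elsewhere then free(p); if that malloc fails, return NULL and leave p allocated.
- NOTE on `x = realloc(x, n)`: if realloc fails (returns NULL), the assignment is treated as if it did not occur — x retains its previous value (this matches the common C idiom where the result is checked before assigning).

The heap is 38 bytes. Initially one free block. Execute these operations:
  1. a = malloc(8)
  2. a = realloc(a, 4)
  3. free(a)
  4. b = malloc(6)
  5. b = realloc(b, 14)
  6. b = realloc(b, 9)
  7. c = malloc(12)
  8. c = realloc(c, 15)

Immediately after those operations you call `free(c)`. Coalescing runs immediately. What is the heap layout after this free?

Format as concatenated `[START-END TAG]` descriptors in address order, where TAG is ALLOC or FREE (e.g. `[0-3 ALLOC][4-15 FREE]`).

Op 1: a = malloc(8) -> a = 0; heap: [0-7 ALLOC][8-37 FREE]
Op 2: a = realloc(a, 4) -> a = 0; heap: [0-3 ALLOC][4-37 FREE]
Op 3: free(a) -> (freed a); heap: [0-37 FREE]
Op 4: b = malloc(6) -> b = 0; heap: [0-5 ALLOC][6-37 FREE]
Op 5: b = realloc(b, 14) -> b = 0; heap: [0-13 ALLOC][14-37 FREE]
Op 6: b = realloc(b, 9) -> b = 0; heap: [0-8 ALLOC][9-37 FREE]
Op 7: c = malloc(12) -> c = 9; heap: [0-8 ALLOC][9-20 ALLOC][21-37 FREE]
Op 8: c = realloc(c, 15) -> c = 9; heap: [0-8 ALLOC][9-23 ALLOC][24-37 FREE]
free(c): c = 9 -> block [9-23 ALLOC]; mark free, coalesce with adjacent free neighbors -> [0-8 ALLOC][9-37 FREE]

Answer: [0-8 ALLOC][9-37 FREE]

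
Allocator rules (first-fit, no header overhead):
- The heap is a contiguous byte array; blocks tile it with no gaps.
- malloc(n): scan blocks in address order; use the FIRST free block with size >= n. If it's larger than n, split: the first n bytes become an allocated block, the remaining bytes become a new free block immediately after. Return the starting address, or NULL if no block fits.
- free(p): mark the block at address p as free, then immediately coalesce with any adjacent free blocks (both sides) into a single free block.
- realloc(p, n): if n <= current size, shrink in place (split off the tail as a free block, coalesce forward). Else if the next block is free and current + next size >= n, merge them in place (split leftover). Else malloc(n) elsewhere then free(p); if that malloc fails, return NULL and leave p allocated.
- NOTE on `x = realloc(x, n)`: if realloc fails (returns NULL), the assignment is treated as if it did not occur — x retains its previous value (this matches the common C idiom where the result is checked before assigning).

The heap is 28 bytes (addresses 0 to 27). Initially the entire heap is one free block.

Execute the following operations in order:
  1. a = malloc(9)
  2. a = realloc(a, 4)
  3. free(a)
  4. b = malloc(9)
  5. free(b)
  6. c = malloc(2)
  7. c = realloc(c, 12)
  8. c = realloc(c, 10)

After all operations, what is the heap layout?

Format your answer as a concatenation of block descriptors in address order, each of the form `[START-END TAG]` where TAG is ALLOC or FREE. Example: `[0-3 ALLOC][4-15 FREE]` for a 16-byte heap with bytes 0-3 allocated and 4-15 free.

Op 1: a = malloc(9) -> a = 0; heap: [0-8 ALLOC][9-27 FREE]
Op 2: a = realloc(a, 4) -> a = 0; heap: [0-3 ALLOC][4-27 FREE]
Op 3: free(a) -> (freed a); heap: [0-27 FREE]
Op 4: b = malloc(9) -> b = 0; heap: [0-8 ALLOC][9-27 FREE]
Op 5: free(b) -> (freed b); heap: [0-27 FREE]
Op 6: c = malloc(2) -> c = 0; heap: [0-1 ALLOC][2-27 FREE]
Op 7: c = realloc(c, 12) -> c = 0; heap: [0-11 ALLOC][12-27 FREE]
Op 8: c = realloc(c, 10) -> c = 0; heap: [0-9 ALLOC][10-27 FREE]

Answer: [0-9 ALLOC][10-27 FREE]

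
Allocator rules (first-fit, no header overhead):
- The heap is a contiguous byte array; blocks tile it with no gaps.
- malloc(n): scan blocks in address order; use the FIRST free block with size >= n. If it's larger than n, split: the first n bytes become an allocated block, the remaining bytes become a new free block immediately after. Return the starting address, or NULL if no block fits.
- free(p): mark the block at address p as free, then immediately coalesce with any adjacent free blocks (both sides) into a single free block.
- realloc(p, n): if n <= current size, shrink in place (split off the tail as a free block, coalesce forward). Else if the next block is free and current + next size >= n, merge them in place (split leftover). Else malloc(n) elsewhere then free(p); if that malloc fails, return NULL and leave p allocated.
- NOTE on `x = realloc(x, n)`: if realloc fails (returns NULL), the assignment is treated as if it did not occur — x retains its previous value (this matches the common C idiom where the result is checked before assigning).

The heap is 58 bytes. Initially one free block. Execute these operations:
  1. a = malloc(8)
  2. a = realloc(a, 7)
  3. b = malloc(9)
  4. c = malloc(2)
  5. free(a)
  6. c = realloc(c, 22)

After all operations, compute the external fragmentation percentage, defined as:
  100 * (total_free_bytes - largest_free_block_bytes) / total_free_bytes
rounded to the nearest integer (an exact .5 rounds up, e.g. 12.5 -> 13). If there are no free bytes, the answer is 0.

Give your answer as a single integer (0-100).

Op 1: a = malloc(8) -> a = 0; heap: [0-7 ALLOC][8-57 FREE]
Op 2: a = realloc(a, 7) -> a = 0; heap: [0-6 ALLOC][7-57 FREE]
Op 3: b = malloc(9) -> b = 7; heap: [0-6 ALLOC][7-15 ALLOC][16-57 FREE]
Op 4: c = malloc(2) -> c = 16; heap: [0-6 ALLOC][7-15 ALLOC][16-17 ALLOC][18-57 FREE]
Op 5: free(a) -> (freed a); heap: [0-6 FREE][7-15 ALLOC][16-17 ALLOC][18-57 FREE]
Op 6: c = realloc(c, 22) -> c = 16; heap: [0-6 FREE][7-15 ALLOC][16-37 ALLOC][38-57 FREE]
Free blocks: [7 20] total_free=27 largest=20 -> 100*(27-20)/27 = 700/27 ≈ 25.926 -> rounds to 26

Answer: 26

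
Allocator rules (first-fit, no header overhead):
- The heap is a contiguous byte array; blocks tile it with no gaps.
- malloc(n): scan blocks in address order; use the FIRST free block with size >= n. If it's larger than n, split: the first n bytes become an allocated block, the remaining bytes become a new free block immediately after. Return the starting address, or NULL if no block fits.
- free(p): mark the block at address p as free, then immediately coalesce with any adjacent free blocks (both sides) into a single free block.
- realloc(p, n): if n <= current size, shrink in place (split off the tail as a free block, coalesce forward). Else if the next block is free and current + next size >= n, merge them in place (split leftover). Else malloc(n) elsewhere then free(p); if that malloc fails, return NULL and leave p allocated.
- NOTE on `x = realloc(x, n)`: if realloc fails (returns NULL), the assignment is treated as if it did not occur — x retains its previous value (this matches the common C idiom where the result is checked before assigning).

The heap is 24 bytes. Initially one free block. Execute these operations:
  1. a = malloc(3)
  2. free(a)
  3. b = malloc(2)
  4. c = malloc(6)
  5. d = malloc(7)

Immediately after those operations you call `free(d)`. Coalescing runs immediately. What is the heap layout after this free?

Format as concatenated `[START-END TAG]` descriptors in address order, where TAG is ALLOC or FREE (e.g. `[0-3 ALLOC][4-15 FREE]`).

Op 1: a = malloc(3) -> a = 0; heap: [0-2 ALLOC][3-23 FREE]
Op 2: free(a) -> (freed a); heap: [0-23 FREE]
Op 3: b = malloc(2) -> b = 0; heap: [0-1 ALLOC][2-23 FREE]
Op 4: c = malloc(6) -> c = 2; heap: [0-1 ALLOC][2-7 ALLOC][8-23 FREE]
Op 5: d = malloc(7) -> d = 8; heap: [0-1 ALLOC][2-7 ALLOC][8-14 ALLOC][15-23 FREE]
free(d): d = 8 -> block [8-14 ALLOC]; mark free, coalesce with adjacent free neighbors -> [0-1 ALLOC][2-7 ALLOC][8-23 FREE]

Answer: [0-1 ALLOC][2-7 ALLOC][8-23 FREE]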